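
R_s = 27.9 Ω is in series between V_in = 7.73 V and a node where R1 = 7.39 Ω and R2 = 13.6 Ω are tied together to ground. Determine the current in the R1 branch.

I ≈ 0.153 A

Equivalent of the parallel group: R_p = 4.788 Ω.
V_A = 7.73 × 4.788/32.69 = 1.132 V.
Branch current I = V_A/R1 = 1.132/7.39 = 0.1532 A.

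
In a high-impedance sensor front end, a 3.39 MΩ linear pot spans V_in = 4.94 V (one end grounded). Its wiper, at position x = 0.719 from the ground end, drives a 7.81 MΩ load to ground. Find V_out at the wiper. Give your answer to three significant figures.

V_out ≈ 3.27 V

Split the track: R_lower = x·R_p = 2.437 MΩ, R_upper = (1−x)·R_p = 0.9526 MΩ.
R_L loads the lower segment: effective lower R = 1.858 MΩ.
Loaded-divider output: V_out = 4.94 × 0.6610 = 3.265 V.
(Unloaded: V_out = x·V_in = 3.55 V.)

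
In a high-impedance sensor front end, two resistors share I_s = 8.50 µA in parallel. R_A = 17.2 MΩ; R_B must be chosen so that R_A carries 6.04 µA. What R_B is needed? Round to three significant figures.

The fraction through R_A equals R_B/(R_A+R_B).
With f = 0.7106, R_B = R_A · f/(1−f) = 17.2 × 2.455 = 42.23 MΩ.

R_B ≈ 42.2 MΩ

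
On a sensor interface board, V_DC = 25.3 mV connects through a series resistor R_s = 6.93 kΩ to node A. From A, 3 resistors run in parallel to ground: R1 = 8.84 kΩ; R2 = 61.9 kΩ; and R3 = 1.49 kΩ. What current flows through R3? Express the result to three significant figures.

Equivalent of the parallel group: R_p = 1.249 kΩ.
V_A by voltage divider: V_A = 25.3 × 1.249/(6.93 + 1.249) = 3.864 mV.
I(R3) = V_A / R3 = 3.864/1.49 = 2.594 µA.

I ≈ 2.59 µA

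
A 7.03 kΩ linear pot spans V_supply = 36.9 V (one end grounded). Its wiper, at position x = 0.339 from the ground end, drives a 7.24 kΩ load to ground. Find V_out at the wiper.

V_out ≈ 10.3 V

Split the track: R_lower = x·R_p = 2.383 kΩ, R_upper = (1−x)·R_p = 4.647 kΩ.
(x·R_p) ‖ R_L = 1.793 kΩ.
Then V_out = V_supply · 1.793/(4.647 + 1.793) = 10.27 V.
(Unloaded: V_out = x·V_supply = 12.5 V.)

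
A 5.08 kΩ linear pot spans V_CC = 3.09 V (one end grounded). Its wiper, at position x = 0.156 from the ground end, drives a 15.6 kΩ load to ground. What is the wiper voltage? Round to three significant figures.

V_out ≈ 0.462 V

Split the track: R_lower = x·R_p = 0.7925 kΩ, R_upper = (1−x)·R_p = 4.288 kΩ.
R_L loads the lower segment: effective lower R = 0.7542 kΩ.
V_out = 3.09 × 0.7542/(4.288 + 0.7542) = 0.4622 V.
(Unloaded: V_out = x·V_CC = 0.482 V.)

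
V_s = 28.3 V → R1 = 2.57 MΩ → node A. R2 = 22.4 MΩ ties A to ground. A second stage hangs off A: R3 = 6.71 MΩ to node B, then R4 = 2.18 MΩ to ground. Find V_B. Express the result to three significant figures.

Node A sees R2 in parallel with the series input of stage 2, R3 + R4 = 8.890 MΩ.
Effective lower resistance at A: R2 ‖ 8.890 = 6.364 MΩ.
V_A = 28.3 × 6.364/(2.57 + 6.364) = 20.16 V.
Stage 2 is unloaded, so V_B = V_A · R4/(R3+R4) = 20.16 × 2.18/8.890 = 4.943 V.

V_B ≈ 4.94 V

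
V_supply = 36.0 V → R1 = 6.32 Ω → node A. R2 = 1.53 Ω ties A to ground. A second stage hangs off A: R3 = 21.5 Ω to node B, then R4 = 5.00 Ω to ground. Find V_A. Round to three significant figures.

Looking into the second stage from A: R3 + R4 = 26.50 Ω appears in parallel with R2.
Effective lower resistance at A: R2 ‖ 26.50 = 1.446 Ω.
V_A = 36.0 × 1.446/(6.32 + 1.446) = 6.705 V.

V_A ≈ 6.70 V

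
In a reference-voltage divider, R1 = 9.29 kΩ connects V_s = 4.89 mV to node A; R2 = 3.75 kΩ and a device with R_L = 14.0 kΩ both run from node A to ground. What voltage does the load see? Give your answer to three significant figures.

The load sits in parallel with R2, giving an effective lower resistance R2' = R2·R_L/(R2+R_L) = 2.958 kΩ.
Voltage divider with the loaded lower leg: V_out = 4.89 × 2.958/(9.29 + 2.958) = 4.89 × 0.2415 = 1.181 mV.

V_out ≈ 1.18 mV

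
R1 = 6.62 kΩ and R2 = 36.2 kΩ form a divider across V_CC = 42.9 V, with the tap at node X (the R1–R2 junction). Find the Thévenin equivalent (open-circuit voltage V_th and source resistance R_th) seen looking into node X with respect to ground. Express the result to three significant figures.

With X open, the divider is unloaded: V_th = 42.9 × 36.2/42.82 = 36.27 V.
Zeroing V_CC shorts the top of R1 to ground, so R_th = R1 ‖ R2 = 5.597 kΩ.

V_th ≈ 36.3 V, R_th ≈ 5.60 kΩ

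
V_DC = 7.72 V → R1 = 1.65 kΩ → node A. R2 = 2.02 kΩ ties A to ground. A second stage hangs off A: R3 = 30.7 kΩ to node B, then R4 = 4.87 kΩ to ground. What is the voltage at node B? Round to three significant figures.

The second stage (R3 + R4 = 35.57 kΩ) loads node A in parallel with R2.
Effective lower resistance at A: R2 ‖ 35.57 = 1.911 kΩ.
So V_A = 7.72 × 0.5367 = 4.143 V.
Stage 2 is unloaded, so V_B = V_A · R4/(R3+R4) = 4.143 × 4.87/35.57 = 0.5673 V.

V_B ≈ 0.567 V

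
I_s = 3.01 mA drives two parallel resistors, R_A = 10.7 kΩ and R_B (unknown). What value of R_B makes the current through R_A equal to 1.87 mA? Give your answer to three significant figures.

R_B ≈ 17.6 kΩ

In a two-way split, I_A/I_s = R_B/(R_A + R_B).
1.87/3.01 = R_B/(R_A + R_B) → R_B = R_A · (0.6213)/(1 − 0.6213) = 10.7 × 1.640 = 17.55 kΩ.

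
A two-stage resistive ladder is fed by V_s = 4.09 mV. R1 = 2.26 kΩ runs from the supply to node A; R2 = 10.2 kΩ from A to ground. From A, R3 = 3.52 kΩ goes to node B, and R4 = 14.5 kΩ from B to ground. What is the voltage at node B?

V_B ≈ 2.44 mV

The second stage (R3 + R4 = 18.02 kΩ) loads node A in parallel with R2.
R2 ‖ (R3+R4) = 6.513 kΩ.
V_A = 4.09 × 6.513/(2.26 + 6.513) = 3.036 mV.
V_B = V_A × 0.8047 = 2.443 mV.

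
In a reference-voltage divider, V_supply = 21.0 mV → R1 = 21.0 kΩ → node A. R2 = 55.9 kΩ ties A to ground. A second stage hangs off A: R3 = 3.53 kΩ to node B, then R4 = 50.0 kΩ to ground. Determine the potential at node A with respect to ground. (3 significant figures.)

V_A ≈ 11.9 mV

Node A sees R2 in parallel with the series input of stage 2, R3 + R4 = 53.53 kΩ.
R2 ‖ (R3+R4) = 27.34 kΩ.
First divider: V_A = V_supply · 27.34/(21.0 + 27.34) = 11.88 mV.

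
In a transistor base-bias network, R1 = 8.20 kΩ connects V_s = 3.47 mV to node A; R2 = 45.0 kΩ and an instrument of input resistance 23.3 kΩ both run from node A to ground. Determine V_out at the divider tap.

V_out ≈ 2.26 mV

R2 ‖ R_L = (45.0 × 23.3)/(45.0 + 23.3) = 15.35 kΩ.
Then V_out = V_s · R2'/(R1 + R2') = 3.47 × 15.35/23.55 = 2.262 mV.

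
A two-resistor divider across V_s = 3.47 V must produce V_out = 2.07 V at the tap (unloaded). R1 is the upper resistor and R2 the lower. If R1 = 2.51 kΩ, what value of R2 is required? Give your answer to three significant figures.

R2 ≈ 3.71 kΩ

The divider ratio is R2/(R1+R2) = 2.07/3.47 = 0.5965.
So R2 = R1 · V_out/(V_s − V_out) = 2.51 × 2.07/(3.47 − 2.07) = 2.51 × 1.479 = 3.711 kΩ.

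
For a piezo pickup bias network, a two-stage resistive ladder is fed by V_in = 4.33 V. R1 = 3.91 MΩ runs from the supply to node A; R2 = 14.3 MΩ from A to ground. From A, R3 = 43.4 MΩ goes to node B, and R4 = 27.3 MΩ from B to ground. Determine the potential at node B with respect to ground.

V_B ≈ 1.26 V

Node A sees R2 in parallel with the series input of stage 2, R3 + R4 = 70.70 MΩ.
R2 ‖ (R3+R4) = 11.89 MΩ.
So V_A = 4.33 × 0.7526 = 3.259 V.
Stage 2 is unloaded, so V_B = V_A · R4/(R3+R4) = 3.259 × 27.3/70.70 = 1.258 V.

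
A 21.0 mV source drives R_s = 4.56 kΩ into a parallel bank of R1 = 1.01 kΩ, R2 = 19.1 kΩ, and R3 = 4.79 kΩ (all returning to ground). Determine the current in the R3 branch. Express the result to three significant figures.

I ≈ 0.654 µA

Combine the parallel branches: R_p = (1/1.01 + 1/19.1 + 1/4.79)⁻¹ = 0.7992 kΩ.
Node voltage V_A = V_s · R_p/(R_s + R_p) = 21.0 × 0.1491 = 3.132 mV.
Branch current I = V_A/R3 = 3.132/4.79 = 0.6538 µA.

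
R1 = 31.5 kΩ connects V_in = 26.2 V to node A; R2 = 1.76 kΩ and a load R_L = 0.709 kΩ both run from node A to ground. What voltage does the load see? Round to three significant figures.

R2 ‖ R_L = (1.76 × 0.709)/(1.76 + 0.709) = 0.5054 kΩ.
Voltage divider with the loaded lower leg: V_out = 26.2 × 0.5054/(31.5 + 0.5054) = 26.2 × 0.01579 = 0.4137 V.

V_out ≈ 0.414 V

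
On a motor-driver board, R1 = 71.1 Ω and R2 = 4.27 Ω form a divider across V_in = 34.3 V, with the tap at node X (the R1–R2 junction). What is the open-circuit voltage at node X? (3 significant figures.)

V_th ≈ 1.94 V

With X open, the divider is unloaded: V_th = 34.3 × 4.27/75.37 = 1.943 V.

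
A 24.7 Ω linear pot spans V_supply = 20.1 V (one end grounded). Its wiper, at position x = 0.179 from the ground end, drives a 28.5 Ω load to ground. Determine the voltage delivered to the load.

The pot divides into 20.28 Ω above the wiper and 4.421 Ω below.
R_L loads the lower segment: effective lower R = 3.828 Ω.
Loaded-divider output: V_out = 20.1 × 0.1588 = 3.191 V.
(Unloaded: V_out = x·V_supply = 3.60 V.)

V_out ≈ 3.19 V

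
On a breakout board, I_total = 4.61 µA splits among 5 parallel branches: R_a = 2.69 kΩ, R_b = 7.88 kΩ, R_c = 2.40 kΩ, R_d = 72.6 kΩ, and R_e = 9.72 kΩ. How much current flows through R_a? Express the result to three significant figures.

ΣG = 1/2.69 + 1/7.88 + 1/2.40 + 1/72.6 + 1/9.72 = 1.032.
Current divider: I(R_a) = I_total · G_k/ΣG = 4.61 × (0.3717/1.032) = 4.61 × 0.3602 = 1.661 µA.

I ≈ 1.66 µA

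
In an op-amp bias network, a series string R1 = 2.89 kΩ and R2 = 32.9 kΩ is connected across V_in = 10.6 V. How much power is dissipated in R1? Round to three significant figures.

ΣR = 35.79 kΩ → I = 10.6/35.79 = 0.2962 mA.
V(R1) = I·R = 0.8559 V; P = V·I = 0.8559 × 0.2962 = 0.2535 mW.

P ≈ 0.254 mW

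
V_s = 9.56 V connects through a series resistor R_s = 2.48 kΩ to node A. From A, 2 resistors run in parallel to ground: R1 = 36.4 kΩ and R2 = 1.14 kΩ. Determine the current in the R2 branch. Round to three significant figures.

Equivalent of the parallel group: R_p = 1.105 kΩ.
Node voltage V_A = V_s · R_p/(R_s + R_p) = 9.56 × 0.3083 = 2.947 V.
Branch current I = V_A/R2 = 2.947/1.14 = 2.585 mA.

I ≈ 2.59 mA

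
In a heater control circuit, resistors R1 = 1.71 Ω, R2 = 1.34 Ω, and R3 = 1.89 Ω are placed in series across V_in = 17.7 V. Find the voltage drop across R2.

V ≈ 4.80 V

Total series resistance ΣR = 1.71 + 1.34 + 1.89 = 4.940 Ω.
By the voltage-divider rule, V = 17.7 × 1.340/4.940 = 4.801 V.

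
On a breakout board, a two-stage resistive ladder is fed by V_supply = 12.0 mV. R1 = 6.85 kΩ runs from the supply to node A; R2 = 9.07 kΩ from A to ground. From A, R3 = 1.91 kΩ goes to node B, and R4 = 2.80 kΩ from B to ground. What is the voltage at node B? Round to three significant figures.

V_B ≈ 2.22 mV

Node A sees R2 in parallel with the series input of stage 2, R3 + R4 = 4.710 kΩ.
R2 ‖ (R3+R4) = 3.100 kΩ.
First divider: V_A = V_supply · 3.100/(6.85 + 3.100) = 3.739 mV.
V_B = V_A × 0.5945 = 2.223 mV.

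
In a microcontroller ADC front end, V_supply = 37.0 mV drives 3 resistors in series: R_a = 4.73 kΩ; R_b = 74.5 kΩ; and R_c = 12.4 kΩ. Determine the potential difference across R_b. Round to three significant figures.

V ≈ 30.1 mV

Series total: ΣR = 4.73 + 74.5 + 12.4 = 91.63 kΩ.
V = V_supply · R/ΣR = 37.0 × 0.8131 = 30.08 mV.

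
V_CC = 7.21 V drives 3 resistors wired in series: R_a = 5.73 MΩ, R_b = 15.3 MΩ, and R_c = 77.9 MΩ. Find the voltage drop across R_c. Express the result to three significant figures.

V ≈ 5.68 V

ΣR = 5.73 + 15.3 + 77.9 = 98.93 MΩ.
Voltage divider: V = V_CC · (77.90 / 98.93) = 7.21 × 0.7874 = 5.677 V.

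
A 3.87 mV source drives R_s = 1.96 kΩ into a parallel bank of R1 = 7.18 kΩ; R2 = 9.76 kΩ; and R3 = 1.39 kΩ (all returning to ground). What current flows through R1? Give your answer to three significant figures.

I ≈ 0.187 µA

Combine the parallel branches: R_p = (1/7.18 + 1/9.76 + 1/1.39)⁻¹ = 1.040 kΩ.
V_A = 3.87 × 1.040/3.000 = 1.342 mV.
Branch current I = V_A/R1 = 1.342/7.18 = 0.1869 µA.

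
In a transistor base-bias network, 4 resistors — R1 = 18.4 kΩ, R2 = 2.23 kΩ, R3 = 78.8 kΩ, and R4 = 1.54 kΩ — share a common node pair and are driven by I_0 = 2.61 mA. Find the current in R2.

ΣG = 1/18.4 + 1/2.23 + 1/78.8 + 1/1.54 = 1.165.
By the current-divider rule, I = I_0 · G_k/ΣG = 2.61 × 0.3850 = 1.005 mA.

I ≈ 1.00 mA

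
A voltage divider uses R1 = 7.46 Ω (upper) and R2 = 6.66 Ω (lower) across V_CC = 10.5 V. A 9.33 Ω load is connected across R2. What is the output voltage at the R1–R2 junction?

First combine the lower leg with the load: R2 ‖ R_L = 3.886 Ω.
Now apply the divider: V_out = 10.5 × 0.3425 = 3.596 V.

V_out ≈ 3.60 V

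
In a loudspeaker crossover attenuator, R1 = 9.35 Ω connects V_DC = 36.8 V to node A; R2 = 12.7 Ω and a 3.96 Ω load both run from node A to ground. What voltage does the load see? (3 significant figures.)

V_out ≈ 8.98 V

First combine the lower leg with the load: R2 ‖ R_L = 3.019 Ω.
Now apply the divider: V_out = 36.8 × 0.2441 = 8.981 V.
(Unloaded it would be 21.2 V; the load pulls it down.)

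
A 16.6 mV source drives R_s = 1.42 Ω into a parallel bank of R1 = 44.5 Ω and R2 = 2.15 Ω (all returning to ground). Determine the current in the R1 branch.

I ≈ 0.220 mA

Parallel bank: R_p = 1/(1/44.5 + 1/2.15) = 2.051 Ω.
V_A = 16.6 × 2.051/3.471 = 9.809 mV.
I(R1) = V_A / R1 = 9.809/44.5 = 0.2204 mA.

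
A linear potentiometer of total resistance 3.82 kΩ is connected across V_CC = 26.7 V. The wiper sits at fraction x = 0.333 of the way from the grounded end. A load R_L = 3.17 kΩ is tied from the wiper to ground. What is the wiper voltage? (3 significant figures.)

V_out ≈ 7.01 V

Split the track: R_lower = x·R_p = 1.272 kΩ, R_upper = (1−x)·R_p = 2.548 kΩ.
Lower segment in parallel with the load: 1.272 ‖ 3.17 = 0.9078 kΩ.
V_out = 26.7 × 0.9078/(2.548 + 0.9078) = 7.014 V.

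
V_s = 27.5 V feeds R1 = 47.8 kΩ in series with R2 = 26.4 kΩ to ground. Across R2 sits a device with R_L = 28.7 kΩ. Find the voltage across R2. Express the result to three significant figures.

R2 ‖ R_L = (26.4 × 28.7)/(26.4 + 28.7) = 13.75 kΩ.
Voltage divider with the loaded lower leg: V_out = 27.5 × 13.75/(47.8 + 13.75) = 27.5 × 0.2234 = 6.144 V.

V_out ≈ 6.14 V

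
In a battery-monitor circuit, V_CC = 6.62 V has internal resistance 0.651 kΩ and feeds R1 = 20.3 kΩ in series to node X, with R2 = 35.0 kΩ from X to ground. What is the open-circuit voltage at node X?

R1' = 0.651 + 20.3 = 20.95 kΩ (source resistance + R1).
V_th is the unloaded tap voltage: V_CC · R2/(R1'+R2) = 6.62 × 0.6255 = 4.141 V.

V_th ≈ 4.14 V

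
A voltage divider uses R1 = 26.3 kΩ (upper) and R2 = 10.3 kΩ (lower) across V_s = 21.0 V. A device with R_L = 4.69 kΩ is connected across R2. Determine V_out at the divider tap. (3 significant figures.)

First combine the lower leg with the load: R2 ‖ R_L = 3.223 kΩ.
Now apply the divider: V_out = 21.0 × 0.1092 = 2.292 V.
(Unloaded it would be 5.91 V; the load pulls it down.)

V_out ≈ 2.29 V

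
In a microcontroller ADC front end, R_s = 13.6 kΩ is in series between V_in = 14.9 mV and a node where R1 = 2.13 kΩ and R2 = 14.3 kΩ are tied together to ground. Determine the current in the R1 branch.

I ≈ 0.839 µA

Parallel bank: R_p = 1/(1/2.13 + 1/14.3) = 1.854 kΩ.
V_A by voltage divider: V_A = 14.9 × 1.854/(13.6 + 1.854) = 1.787 mV.
I(R1) = V_A / R1 = 1.787/2.13 = 0.8392 µA.
(Equivalently: I_total = 0.9642 µA, then current-divider fraction G_k/ΣG = 0.8704.)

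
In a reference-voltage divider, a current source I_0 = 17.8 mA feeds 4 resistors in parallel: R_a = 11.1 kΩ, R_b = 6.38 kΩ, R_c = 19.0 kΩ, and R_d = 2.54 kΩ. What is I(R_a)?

I ≈ 2.31 mA

ΣG = 1/11.1 + 1/6.38 + 1/19.0 + 1/2.54 = 0.6932.
R_a takes the fraction G_k/ΣG = 0.09009/0.6932 = 0.1300, so I = 17.8 × 0.1300 = 2.313 mA.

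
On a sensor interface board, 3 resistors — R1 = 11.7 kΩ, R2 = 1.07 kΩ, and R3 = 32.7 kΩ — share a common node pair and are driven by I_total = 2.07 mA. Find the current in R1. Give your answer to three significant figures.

I ≈ 0.168 mA

ΣG = 1/11.7 + 1/1.07 + 1/32.7 = 1.051.
R1 takes the fraction G_k/ΣG = 0.08547/1.051 = 0.08135, so I = 2.07 × 0.08135 = 0.1684 mA.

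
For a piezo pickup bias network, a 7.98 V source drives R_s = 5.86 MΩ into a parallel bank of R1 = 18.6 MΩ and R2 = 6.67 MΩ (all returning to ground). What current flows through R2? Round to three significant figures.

I ≈ 0.545 µA

Equivalent of the parallel group: R_p = 4.909 MΩ.
V_A by voltage divider: V_A = 7.98 × 4.909/(5.86 + 4.909) = 3.638 V.
I(R2) = V_A / R2 = 3.638/6.67 = 0.5454 µA.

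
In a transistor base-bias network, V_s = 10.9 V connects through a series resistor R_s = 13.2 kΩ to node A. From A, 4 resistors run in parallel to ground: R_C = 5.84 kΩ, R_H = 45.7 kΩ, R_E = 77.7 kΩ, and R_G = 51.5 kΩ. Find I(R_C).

I ≈ 0.470 mA

Parallel bank: R_p = 1/(1/5.84 + 1/45.7 + 1/77.7 + 1/51.5) = 4.437 kΩ.
Node voltage V_A = V_s · R_p/(R_s + R_p) = 10.9 × 0.2516 = 2.742 V.
Branch current I = V_A/R_C = 2.742/5.84 = 0.4695 mA.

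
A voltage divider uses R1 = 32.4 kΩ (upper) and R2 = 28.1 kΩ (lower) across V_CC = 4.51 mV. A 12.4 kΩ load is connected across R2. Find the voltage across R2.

V_out ≈ 0.946 mV

R2 ‖ R_L = (28.1 × 12.4)/(28.1 + 12.4) = 8.603 kΩ.
Voltage divider with the loaded lower leg: V_out = 4.51 × 8.603/(32.4 + 8.603) = 4.51 × 0.2098 = 0.9463 mV.
(Unloaded it would be 2.09 mV; the load pulls it down.)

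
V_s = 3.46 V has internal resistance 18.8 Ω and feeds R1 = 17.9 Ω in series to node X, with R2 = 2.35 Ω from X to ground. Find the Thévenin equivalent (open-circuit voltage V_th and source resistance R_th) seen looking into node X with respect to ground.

R1' = 18.8 + 17.9 = 36.70 Ω (source resistance + R1).
V_th is the unloaded tap voltage: V_s · R2/(R1'+R2) = 3.46 × 0.06018 = 0.2082 V.
Zeroing V_s shorts the top of R1' to ground, so R_th = R1' ‖ R2 = 2.209 Ω.

V_th ≈ 0.208 V, R_th ≈ 2.21 Ω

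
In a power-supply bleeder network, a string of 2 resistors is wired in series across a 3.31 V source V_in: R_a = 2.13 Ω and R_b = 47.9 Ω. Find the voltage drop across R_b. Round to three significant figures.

Series total: ΣR = 2.13 + 47.9 = 50.03 Ω.
V = V_in · R/ΣR = 3.31 × 0.9574 = 3.169 V.

V ≈ 3.17 V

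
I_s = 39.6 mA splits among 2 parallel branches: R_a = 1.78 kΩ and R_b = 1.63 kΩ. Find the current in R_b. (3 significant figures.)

Two-branch current divider: I_k = I_s · R_other/(R_1 + R_2).
I(R_b) = 39.6 × 1.78/(1.78 + 1.63) = 39.6 × 0.5220 = 20.67 mA.

I ≈ 20.7 mA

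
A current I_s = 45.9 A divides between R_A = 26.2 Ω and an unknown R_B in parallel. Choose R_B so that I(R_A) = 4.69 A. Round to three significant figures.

R_B ≈ 2.98 Ω

Two-branch current divider: I_A = I_s · R_B/(R_A + R_B).
4.69/45.9 = R_B/(R_A + R_B) → R_B = R_A · (0.1022)/(1 − 0.1022) = 26.2 × 0.1138 = 2.982 Ω.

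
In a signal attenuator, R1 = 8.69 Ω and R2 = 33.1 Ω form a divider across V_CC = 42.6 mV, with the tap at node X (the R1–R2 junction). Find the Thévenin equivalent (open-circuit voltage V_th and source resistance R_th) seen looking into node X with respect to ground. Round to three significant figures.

V_th is the unloaded tap voltage: V_CC · R2/(R1+R2) = 42.6 × 0.7921 = 33.74 mV.
Zeroing V_CC shorts the top of R1 to ground, so R_th = R1 ‖ R2 = 6.883 Ω.

V_th ≈ 33.7 mV, R_th ≈ 6.88 Ω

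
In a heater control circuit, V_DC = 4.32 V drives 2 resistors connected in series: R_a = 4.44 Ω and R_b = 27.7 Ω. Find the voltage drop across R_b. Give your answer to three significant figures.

V ≈ 3.72 V

ΣR = 4.44 + 27.7 = 32.14 Ω.
Voltage divider: V = V_DC · (27.70 / 32.14) = 4.32 × 0.8619 = 3.723 V.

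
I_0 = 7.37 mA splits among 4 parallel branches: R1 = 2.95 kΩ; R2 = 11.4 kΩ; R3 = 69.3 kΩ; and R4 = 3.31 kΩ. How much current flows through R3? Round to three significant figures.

Total conductance ΣG = 1/2.95 + 1/11.4 + 1/69.3 + 1/3.31 = 0.7432 (units of 1/kΩ).
R3 takes the fraction G_k/ΣG = 0.01443/0.7432 = 0.01941, so I = 7.37 × 0.01941 = 0.1431 mA.

I ≈ 0.143 mA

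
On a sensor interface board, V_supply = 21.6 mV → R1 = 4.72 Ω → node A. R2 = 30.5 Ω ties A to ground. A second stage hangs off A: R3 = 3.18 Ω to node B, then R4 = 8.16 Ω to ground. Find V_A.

Node A sees R2 in parallel with the series input of stage 2, R3 + R4 = 11.34 Ω.
Effective lower resistance at A: R2 ‖ 11.34 = 8.266 Ω.
First divider: V_A = V_supply · 8.266/(4.72 + 8.266) = 13.75 mV.

V_A ≈ 13.7 mV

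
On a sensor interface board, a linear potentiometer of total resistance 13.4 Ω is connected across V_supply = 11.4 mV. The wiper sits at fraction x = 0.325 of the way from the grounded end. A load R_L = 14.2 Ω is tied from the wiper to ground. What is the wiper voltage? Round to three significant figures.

Lower segment x·R_p = 4.355 Ω; upper segment (1−x)·R_p = 9.045 Ω.
R_L loads the lower segment: effective lower R = 3.333 Ω.
Then V_out = V_supply · 3.333/(9.045 + 3.333) = 3.070 mV.

V_out ≈ 3.07 mV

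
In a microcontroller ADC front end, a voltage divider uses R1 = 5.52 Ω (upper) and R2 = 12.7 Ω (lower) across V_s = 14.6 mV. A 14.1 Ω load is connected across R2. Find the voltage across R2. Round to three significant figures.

First combine the lower leg with the load: R2 ‖ R_L = 6.682 Ω.
Voltage divider with the loaded lower leg: V_out = 14.6 × 6.682/(5.52 + 6.682) = 14.6 × 0.5476 = 7.995 mV.
(Unloaded it would be 10.2 mV; the load pulls it down.)

V_out ≈ 8.00 mV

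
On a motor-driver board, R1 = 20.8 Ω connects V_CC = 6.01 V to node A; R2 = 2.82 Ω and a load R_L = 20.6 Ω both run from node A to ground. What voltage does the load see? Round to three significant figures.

R2 ‖ R_L = (2.82 × 20.6)/(2.82 + 20.6) = 2.480 Ω.
Voltage divider with the loaded lower leg: V_out = 6.01 × 2.480/(20.8 + 2.480) = 6.01 × 0.1065 = 0.6403 V.

V_out ≈ 0.640 V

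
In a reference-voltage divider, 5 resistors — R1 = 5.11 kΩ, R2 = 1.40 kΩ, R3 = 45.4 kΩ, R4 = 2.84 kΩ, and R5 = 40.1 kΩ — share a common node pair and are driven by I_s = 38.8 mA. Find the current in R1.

Conductances: ΣG = 1/5.11 + 1/1.40 + 1/45.4 + 1/2.84 + 1/40.1 = 1.309 (1/kΩ).
R1 takes the fraction G_k/ΣG = 0.1957/1.309 = 0.1495, so I = 38.8 × 0.1495 = 5.800 mA.

I ≈ 5.80 mA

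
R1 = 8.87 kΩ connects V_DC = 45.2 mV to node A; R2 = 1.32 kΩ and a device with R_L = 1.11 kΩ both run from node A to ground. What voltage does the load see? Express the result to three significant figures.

First combine the lower leg with the load: R2 ‖ R_L = 0.6030 kΩ.
Then V_out = V_DC · R2'/(R1 + R2') = 45.2 × 0.6030/9.473 = 2.877 mV.

V_out ≈ 2.88 mV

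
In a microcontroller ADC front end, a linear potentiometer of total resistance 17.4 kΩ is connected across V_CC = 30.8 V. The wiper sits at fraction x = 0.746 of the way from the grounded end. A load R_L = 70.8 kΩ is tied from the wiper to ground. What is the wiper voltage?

V_out ≈ 22.0 V

Split the track: R_lower = x·R_p = 12.98 kΩ, R_upper = (1−x)·R_p = 4.420 kΩ.
Lower segment in parallel with the load: 12.98 ‖ 70.8 = 10.97 kΩ.
V_out = 30.8 × 10.97/(4.420 + 10.97) = 21.95 V.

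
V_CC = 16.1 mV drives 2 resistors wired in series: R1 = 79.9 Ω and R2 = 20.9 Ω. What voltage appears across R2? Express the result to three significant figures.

Total series resistance ΣR = 79.9 + 20.9 = 100.8 Ω.
By the voltage-divider rule, V = 16.1 × 20.90/100.8 = 3.338 mV.

V ≈ 3.34 mV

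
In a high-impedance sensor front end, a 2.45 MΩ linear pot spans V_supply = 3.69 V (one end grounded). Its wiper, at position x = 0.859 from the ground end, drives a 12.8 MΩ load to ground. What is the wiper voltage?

V_out ≈ 3.10 V

Lower segment x·R_p = 2.105 MΩ; upper segment (1−x)·R_p = 0.3455 MΩ.
Lower segment in parallel with the load: 2.105 ‖ 12.8 = 1.807 MΩ.
Loaded-divider output: V_out = 3.69 × 0.8395 = 3.098 V.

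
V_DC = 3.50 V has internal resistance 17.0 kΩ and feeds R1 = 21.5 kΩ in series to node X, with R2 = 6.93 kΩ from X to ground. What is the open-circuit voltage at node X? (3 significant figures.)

R1' = 17.0 + 21.5 = 38.50 kΩ (source resistance + R1).
V_th is the unloaded tap voltage: V_DC · R2/(R1'+R2) = 3.50 × 0.1525 = 0.5339 V.

V_th ≈ 0.534 V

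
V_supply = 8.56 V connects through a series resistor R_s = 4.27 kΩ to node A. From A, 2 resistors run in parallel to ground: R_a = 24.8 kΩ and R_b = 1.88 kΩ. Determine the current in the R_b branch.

I ≈ 1.32 mA

Parallel bank: R_p = 1/(1/24.8 + 1/1.88) = 1.748 kΩ.
Node voltage V_A = V_supply · R_p/(R_s + R_p) = 8.56 × 0.2904 = 2.486 V.
I(R_b) = V_A / R_b = 2.486/1.88 = 1.322 mA.
(Equivalently: I_total = 1.423 mA, then current-divider fraction G_k/ΣG = 0.9295.)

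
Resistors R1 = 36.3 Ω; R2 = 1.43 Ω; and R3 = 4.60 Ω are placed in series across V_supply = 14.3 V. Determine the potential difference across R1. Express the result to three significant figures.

V ≈ 12.3 V

Total series resistance ΣR = 36.3 + 1.43 + 4.60 = 42.33 Ω.
V = V_supply · R/ΣR = 14.3 × 0.8575 = 12.26 V.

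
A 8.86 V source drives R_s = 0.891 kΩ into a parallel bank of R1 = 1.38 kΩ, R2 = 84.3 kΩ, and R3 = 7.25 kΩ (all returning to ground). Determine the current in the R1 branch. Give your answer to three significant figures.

I ≈ 3.61 mA

Parallel bank: R_p = 1/(1/1.38 + 1/84.3 + 1/7.25) = 1.144 kΩ.
V_A = 8.86 × 1.144/2.035 = 4.980 V.
Branch current I = V_A/R1 = 4.980/1.38 = 3.609 mA.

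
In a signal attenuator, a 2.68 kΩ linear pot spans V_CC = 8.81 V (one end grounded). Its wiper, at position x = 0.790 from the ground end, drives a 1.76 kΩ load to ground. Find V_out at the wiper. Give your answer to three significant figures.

V_out ≈ 5.56 V

The pot divides into 0.5628 kΩ above the wiper and 2.117 kΩ below.
(x·R_p) ‖ R_L = 0.9611 kΩ.
Then V_out = V_CC · 0.9611/(0.5628 + 0.9611) = 5.556 V.
(Unloaded: V_out = x·V_CC = 6.96 V.)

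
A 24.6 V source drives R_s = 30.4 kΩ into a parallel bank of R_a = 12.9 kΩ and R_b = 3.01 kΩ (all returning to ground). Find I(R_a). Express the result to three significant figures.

I ≈ 0.142 mA

Equivalent of the parallel group: R_p = 2.441 kΩ.
V_A by voltage divider: V_A = 24.6 × 2.441/(30.4 + 2.441) = 1.828 V.
Branch current I = V_A/R_a = 1.828/12.9 = 0.1417 mA.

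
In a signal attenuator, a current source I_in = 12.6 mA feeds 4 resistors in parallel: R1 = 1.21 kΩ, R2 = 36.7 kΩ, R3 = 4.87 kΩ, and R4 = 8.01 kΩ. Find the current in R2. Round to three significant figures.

Total conductance ΣG = 1/1.21 + 1/36.7 + 1/4.87 + 1/8.01 = 1.184 (units of 1/kΩ).
Current divider: I(R2) = I_in · G_k/ΣG = 12.6 × (0.02725/1.184) = 12.6 × 0.02302 = 0.2900 mA.

I ≈ 0.290 mA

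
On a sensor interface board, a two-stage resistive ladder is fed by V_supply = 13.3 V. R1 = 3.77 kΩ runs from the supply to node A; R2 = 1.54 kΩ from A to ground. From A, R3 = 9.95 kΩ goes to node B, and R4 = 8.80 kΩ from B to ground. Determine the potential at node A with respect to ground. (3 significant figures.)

Looking into the second stage from A: R3 + R4 = 18.75 kΩ appears in parallel with R2.
Effective lower resistance at A: R2 ‖ 18.75 = 1.423 kΩ.
So V_A = 13.3 × 0.2740 = 3.645 V.

V_A ≈ 3.64 V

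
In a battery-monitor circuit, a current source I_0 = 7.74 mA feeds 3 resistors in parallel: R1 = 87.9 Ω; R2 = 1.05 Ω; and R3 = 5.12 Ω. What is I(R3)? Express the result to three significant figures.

I ≈ 1.30 mA

ΣG = 1/87.9 + 1/1.05 + 1/5.12 = 1.159.
R3 takes the fraction G_k/ΣG = 0.1953/1.159 = 0.1685, so I = 7.74 × 0.1685 = 1.304 mA.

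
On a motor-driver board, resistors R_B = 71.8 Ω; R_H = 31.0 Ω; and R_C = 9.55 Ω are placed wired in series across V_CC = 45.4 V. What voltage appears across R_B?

Total series resistance ΣR = 71.8 + 31.0 + 9.55 = 112.3 Ω.
V = V_CC · R/ΣR = 45.4 × 0.6391 = 29.01 V.

V ≈ 29.0 V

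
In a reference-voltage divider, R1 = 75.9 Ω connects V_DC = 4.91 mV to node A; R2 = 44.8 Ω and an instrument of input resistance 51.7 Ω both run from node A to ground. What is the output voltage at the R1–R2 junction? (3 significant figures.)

First combine the lower leg with the load: R2 ‖ R_L = 24.00 Ω.
Now apply the divider: V_out = 4.91 × 0.2403 = 1.180 mV.
(Unloaded it would be 1.82 mV; the load pulls it down.)

V_out ≈ 1.18 mV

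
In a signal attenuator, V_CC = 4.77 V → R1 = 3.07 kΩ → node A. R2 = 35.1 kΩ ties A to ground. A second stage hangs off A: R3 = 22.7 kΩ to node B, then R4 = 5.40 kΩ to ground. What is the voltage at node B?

V_B ≈ 0.766 V

Node A sees R2 in parallel with the series input of stage 2, R3 + R4 = 28.10 kΩ.
Effective lower resistance at A: R2 ‖ 28.10 = 15.61 kΩ.
So V_A = 4.77 × 0.8356 = 3.986 V.
Stage 2 is unloaded, so V_B = V_A · R4/(R3+R4) = 3.986 × 5.40/28.10 = 0.7660 V.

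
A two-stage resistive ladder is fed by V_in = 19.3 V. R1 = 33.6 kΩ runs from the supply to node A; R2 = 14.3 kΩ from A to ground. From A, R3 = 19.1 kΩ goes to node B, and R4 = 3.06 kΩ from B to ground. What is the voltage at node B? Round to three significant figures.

V_B ≈ 0.548 V

Looking into the second stage from A: R3 + R4 = 22.16 kΩ appears in parallel with R2.
Effective lower resistance at A: R2 ‖ 22.16 = 8.691 kΩ.
First divider: V_A = V_in · 8.691/(33.6 + 8.691) = 3.966 V.
Stage 2 is unloaded, so V_B = V_A · R4/(R3+R4) = 3.966 × 3.06/22.16 = 0.5477 V.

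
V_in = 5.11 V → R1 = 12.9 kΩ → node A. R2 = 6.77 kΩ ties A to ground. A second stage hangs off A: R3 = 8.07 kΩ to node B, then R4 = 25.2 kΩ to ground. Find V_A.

V_A ≈ 1.55 V

Node A sees R2 in parallel with the series input of stage 2, R3 + R4 = 33.27 kΩ.
R2 ‖ (R3+R4) = 5.625 kΩ.
First divider: V_A = V_in · 5.625/(12.9 + 5.625) = 1.552 V.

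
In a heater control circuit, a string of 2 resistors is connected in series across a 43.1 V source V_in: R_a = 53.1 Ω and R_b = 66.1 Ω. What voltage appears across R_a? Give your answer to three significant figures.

Total series resistance ΣR = 53.1 + 66.1 = 119.2 Ω.
By the voltage-divider rule, V = 43.1 × 53.10/119.2 = 19.20 V.

V ≈ 19.2 V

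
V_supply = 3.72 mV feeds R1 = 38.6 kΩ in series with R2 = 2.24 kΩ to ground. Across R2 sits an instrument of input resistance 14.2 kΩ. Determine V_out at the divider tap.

V_out ≈ 0.178 mV

R2 ‖ R_L = (2.24 × 14.2)/(2.24 + 14.2) = 1.935 kΩ.
Then V_out = V_supply · R2'/(R1 + R2') = 3.72 × 1.935/40.53 = 0.1776 mV.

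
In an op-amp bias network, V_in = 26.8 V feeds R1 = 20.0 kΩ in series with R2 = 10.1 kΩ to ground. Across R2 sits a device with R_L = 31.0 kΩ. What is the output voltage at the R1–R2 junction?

First combine the lower leg with the load: R2 ‖ R_L = 7.618 kΩ.
Then V_out = V_in · R2'/(R1 + R2') = 26.8 × 7.618/27.62 = 7.392 V.

V_out ≈ 7.39 V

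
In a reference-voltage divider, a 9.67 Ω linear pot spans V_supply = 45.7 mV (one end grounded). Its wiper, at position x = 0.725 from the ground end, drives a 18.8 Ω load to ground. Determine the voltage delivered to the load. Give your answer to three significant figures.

V_out ≈ 30.1 mV

Lower segment x·R_p = 7.011 Ω; upper segment (1−x)·R_p = 2.659 Ω.
R_L loads the lower segment: effective lower R = 5.106 Ω.
Then V_out = V_supply · 5.106/(2.659 + 5.106) = 30.05 mV.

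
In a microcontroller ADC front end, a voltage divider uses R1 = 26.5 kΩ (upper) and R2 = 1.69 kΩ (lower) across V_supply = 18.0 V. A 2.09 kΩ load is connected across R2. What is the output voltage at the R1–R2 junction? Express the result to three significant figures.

V_out ≈ 0.613 V

First combine the lower leg with the load: R2 ‖ R_L = 0.9344 kΩ.
Now apply the divider: V_out = 18.0 × 0.03406 = 0.6131 V.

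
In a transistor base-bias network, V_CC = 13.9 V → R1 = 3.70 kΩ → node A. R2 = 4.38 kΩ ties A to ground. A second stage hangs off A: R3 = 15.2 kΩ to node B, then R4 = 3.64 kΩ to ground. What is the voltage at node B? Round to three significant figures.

V_B ≈ 1.32 V

Node A sees R2 in parallel with the series input of stage 2, R3 + R4 = 18.84 kΩ.
Effective lower resistance at A: R2 ‖ 18.84 = 3.554 kΩ.
V_A = 13.9 × 3.554/(3.70 + 3.554) = 6.810 V.
Stage 2 is unloaded, so V_B = V_A · R4/(R3+R4) = 6.810 × 3.64/18.84 = 1.316 V.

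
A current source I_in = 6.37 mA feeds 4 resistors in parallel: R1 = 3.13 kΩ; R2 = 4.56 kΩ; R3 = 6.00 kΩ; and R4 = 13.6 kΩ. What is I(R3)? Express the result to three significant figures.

Total conductance ΣG = 1/3.13 + 1/4.56 + 1/6.00 + 1/13.6 = 0.7790 (units of 1/kΩ).
By the current-divider rule, I = I_in · G_k/ΣG = 6.37 × 0.2140 = 1.363 mA.

I ≈ 1.36 mA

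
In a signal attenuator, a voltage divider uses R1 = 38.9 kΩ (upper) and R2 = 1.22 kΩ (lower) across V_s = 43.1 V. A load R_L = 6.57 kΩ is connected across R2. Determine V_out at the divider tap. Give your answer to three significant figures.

V_out ≈ 1.11 V

The load sits in parallel with R2, giving an effective lower resistance R2' = R2·R_L/(R2+R_L) = 1.029 kΩ.
Voltage divider with the loaded lower leg: V_out = 43.1 × 1.029/(38.9 + 1.029) = 43.1 × 0.02577 = 1.111 V.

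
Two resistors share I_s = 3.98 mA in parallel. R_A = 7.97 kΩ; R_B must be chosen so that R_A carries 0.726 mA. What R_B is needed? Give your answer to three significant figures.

R_B ≈ 1.78 kΩ

Two-branch current divider: I_A = I_s · R_B/(R_A + R_B).
With f = 0.1824, R_B = R_A · f/(1−f) = 7.97 × 0.2231 = 1.778 kΩ.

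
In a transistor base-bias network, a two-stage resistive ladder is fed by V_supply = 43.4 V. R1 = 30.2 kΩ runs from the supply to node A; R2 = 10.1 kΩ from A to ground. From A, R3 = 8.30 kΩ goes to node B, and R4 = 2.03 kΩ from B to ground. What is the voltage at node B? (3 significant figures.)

V_B ≈ 1.23 V

Looking into the second stage from A: R3 + R4 = 10.33 kΩ appears in parallel with R2.
Effective lower resistance at A: R2 ‖ 10.33 = 5.107 kΩ.
V_A = 43.4 × 5.107/(30.2 + 5.107) = 6.277 V.
Then the unloaded second divider: V_B = V_A × R4/(R3+R4) = 6.277 × 0.1965 = 1.234 V.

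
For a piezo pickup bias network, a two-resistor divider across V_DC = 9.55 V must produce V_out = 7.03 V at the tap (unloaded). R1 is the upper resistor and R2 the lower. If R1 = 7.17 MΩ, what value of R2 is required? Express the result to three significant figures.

R2 ≈ 20.0 MΩ

V_out/V_DC = R2/(R1+R2) = 0.7361.
So R2 = R1 · V_out/(V_DC − V_out) = 7.17 × 7.03/(9.55 − 7.03) = 7.17 × 2.790 = 20.00 MΩ.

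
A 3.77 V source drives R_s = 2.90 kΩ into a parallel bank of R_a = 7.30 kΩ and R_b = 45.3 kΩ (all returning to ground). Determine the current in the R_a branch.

Parallel bank: R_p = 1/(1/7.30 + 1/45.3) = 6.287 kΩ.
V_A = 3.77 × 6.287/9.187 = 2.580 V.
Branch current I = V_A/R_a = 2.580/7.30 = 0.3534 mA.

I ≈ 0.353 mA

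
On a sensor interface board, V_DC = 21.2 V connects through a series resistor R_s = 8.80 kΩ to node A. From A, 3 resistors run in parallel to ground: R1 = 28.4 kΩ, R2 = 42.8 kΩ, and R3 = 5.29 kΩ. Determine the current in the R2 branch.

I ≈ 0.156 mA

Parallel bank: R_p = 1/(1/28.4 + 1/42.8 + 1/5.29) = 4.039 kΩ.
Node voltage V_A = V_DC · R_p/(R_s + R_p) = 21.2 × 0.3146 = 6.669 V.
I(R2) = V_A / R2 = 6.669/42.8 = 0.1558 mA.
(Equivalently: I_total = 1.651 mA, then current-divider fraction G_k/ΣG = 0.09436.)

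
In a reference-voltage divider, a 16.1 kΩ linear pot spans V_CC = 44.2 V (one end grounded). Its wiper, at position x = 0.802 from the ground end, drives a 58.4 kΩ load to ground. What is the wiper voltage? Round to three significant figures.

V_out ≈ 34.0 V

Lower segment x·R_p = 12.91 kΩ; upper segment (1−x)·R_p = 3.188 kΩ.
(x·R_p) ‖ R_L = 10.57 kΩ.
Then V_out = V_CC · 10.57/(3.188 + 10.57) = 33.96 V.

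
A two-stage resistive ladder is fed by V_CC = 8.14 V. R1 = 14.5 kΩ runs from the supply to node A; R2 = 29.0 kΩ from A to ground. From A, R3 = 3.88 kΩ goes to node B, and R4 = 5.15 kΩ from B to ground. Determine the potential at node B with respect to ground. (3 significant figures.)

V_B ≈ 1.49 V

Node A sees R2 in parallel with the series input of stage 2, R3 + R4 = 9.030 kΩ.
Effective lower resistance at A: R2 ‖ 9.030 = 6.886 kΩ.
First divider: V_A = V_CC · 6.886/(14.5 + 6.886) = 2.621 V.
Then the unloaded second divider: V_B = V_A × R4/(R3+R4) = 2.621 × 0.5703 = 1.495 V.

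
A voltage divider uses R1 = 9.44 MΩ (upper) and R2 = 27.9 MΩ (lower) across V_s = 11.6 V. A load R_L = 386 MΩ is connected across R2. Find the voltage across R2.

V_out ≈ 8.51 V

First combine the lower leg with the load: R2 ‖ R_L = 26.02 MΩ.
Voltage divider with the loaded lower leg: V_out = 11.6 × 26.02/(9.44 + 26.02) = 11.6 × 0.7338 = 8.512 V.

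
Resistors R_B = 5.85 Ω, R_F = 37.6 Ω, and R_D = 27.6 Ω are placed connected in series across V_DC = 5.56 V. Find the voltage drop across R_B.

Series total: ΣR = 5.85 + 37.6 + 27.6 = 71.05 Ω.
By the voltage-divider rule, V = 5.56 × 5.850/71.05 = 0.4578 V.

V ≈ 0.458 V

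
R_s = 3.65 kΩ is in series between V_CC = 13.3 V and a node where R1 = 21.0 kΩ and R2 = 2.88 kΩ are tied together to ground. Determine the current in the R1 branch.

Parallel bank: R_p = 1/(1/21.0 + 1/2.88) = 2.533 kΩ.
Node voltage V_A = V_CC · R_p/(R_s + R_p) = 13.3 × 0.4096 = 5.448 V.
Branch current I = V_A/R1 = 5.448/21.0 = 0.2594 mA.

I ≈ 0.259 mA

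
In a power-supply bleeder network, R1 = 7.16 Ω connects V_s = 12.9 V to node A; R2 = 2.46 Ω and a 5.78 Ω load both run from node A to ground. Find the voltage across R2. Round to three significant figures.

V_out ≈ 2.51 V

The load sits in parallel with R2, giving an effective lower resistance R2' = R2·R_L/(R2+R_L) = 1.726 Ω.
Then V_out = V_s · R2'/(R1 + R2') = 12.9 × 1.726/8.886 = 2.505 V.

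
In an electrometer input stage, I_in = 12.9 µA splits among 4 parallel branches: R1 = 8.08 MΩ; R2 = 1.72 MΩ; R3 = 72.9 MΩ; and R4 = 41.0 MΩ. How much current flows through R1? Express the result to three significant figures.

I ≈ 2.15 µA

Total conductance ΣG = 1/8.08 + 1/1.72 + 1/72.9 + 1/41.0 = 0.7433 (units of 1/MΩ).
R1 takes the fraction G_k/ΣG = 0.1238/0.7433 = 0.1665, so I = 12.9 × 0.1665 = 2.148 µA.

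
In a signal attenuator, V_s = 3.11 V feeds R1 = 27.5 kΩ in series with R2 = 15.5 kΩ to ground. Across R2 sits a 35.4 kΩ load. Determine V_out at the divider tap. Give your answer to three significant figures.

R2 ‖ R_L = (15.5 × 35.4)/(15.5 + 35.4) = 10.78 kΩ.
Now apply the divider: V_out = 3.11 × 0.2816 = 0.8758 V.
(Unloaded it would be 1.12 V; the load pulls it down.)

V_out ≈ 0.876 V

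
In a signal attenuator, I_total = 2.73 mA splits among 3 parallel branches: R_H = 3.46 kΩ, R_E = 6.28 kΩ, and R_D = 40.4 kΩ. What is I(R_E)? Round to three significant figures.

ΣG = 1/3.46 + 1/6.28 + 1/40.4 = 0.4730.
By the current-divider rule, I = I_total · G_k/ΣG = 2.73 × 0.3366 = 0.9190 mA.

I ≈ 0.919 mA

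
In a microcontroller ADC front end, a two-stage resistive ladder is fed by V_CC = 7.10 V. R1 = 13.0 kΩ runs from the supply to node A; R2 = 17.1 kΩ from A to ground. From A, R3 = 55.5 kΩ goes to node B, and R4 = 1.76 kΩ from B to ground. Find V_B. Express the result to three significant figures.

Looking into the second stage from A: R3 + R4 = 57.26 kΩ appears in parallel with R2.
Effective lower resistance at A: R2 ‖ 57.26 = 13.17 kΩ.
First divider: V_A = V_CC · 13.17/(13.0 + 13.17) = 3.573 V.
V_B = V_A × 0.03074 = 0.1098 V.

V_B ≈ 0.110 V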